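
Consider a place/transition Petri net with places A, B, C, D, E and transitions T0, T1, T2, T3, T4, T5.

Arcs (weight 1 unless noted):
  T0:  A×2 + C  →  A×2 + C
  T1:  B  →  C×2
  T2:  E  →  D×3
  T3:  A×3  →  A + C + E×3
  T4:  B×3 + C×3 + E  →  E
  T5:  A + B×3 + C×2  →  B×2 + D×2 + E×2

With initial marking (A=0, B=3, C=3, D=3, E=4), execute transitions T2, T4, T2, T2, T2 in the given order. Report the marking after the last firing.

step 1: fire T2:  (A=0, B=3, C=3, D=3, E=4) → (A=0, B=3, C=3, D=6, E=3)
step 2: fire T4:  (A=0, B=3, C=3, D=6, E=3) → (A=0, B=0, C=0, D=6, E=3)
step 3: fire T2:  (A=0, B=0, C=0, D=6, E=3) → (A=0, B=0, C=0, D=9, E=2)
step 4: fire T2:  (A=0, B=0, C=0, D=9, E=2) → (A=0, B=0, C=0, D=12, E=1)
step 5: fire T2:  (A=0, B=0, C=0, D=12, E=1) → (A=0, B=0, C=0, D=15, E=0)

(A=0, B=0, C=0, D=15, E=0)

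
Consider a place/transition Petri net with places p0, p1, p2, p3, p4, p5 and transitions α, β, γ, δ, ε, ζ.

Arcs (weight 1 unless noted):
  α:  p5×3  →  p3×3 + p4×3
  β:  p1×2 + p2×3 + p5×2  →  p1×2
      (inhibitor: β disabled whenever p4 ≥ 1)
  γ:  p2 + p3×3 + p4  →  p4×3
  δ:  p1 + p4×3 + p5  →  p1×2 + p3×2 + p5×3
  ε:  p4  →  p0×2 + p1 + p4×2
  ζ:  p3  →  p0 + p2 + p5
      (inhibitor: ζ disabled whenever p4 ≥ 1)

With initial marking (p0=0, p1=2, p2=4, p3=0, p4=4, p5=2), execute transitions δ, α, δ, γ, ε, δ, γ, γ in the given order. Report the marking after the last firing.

step 1: fire δ:  (p0=0, p1=2, p2=4, p3=0, p4=4, p5=2) → (p0=0, p1=3, p2=4, p3=2, p4=1, p5=4)
step 2: fire α:  (p0=0, p1=3, p2=4, p3=2, p4=1, p5=4) → (p0=0, p1=3, p2=4, p3=5, p4=4, p5=1)
step 3: fire δ:  (p0=0, p1=3, p2=4, p3=5, p4=4, p5=1) → (p0=0, p1=4, p2=4, p3=7, p4=1, p5=3)
step 4: fire γ:  (p0=0, p1=4, p2=4, p3=7, p4=1, p5=3) → (p0=0, p1=4, p2=3, p3=4, p4=3, p5=3)
step 5: fire ε:  (p0=0, p1=4, p2=3, p3=4, p4=3, p5=3) → (p0=2, p1=5, p2=3, p3=4, p4=4, p5=3)
step 6: fire δ:  (p0=2, p1=5, p2=3, p3=4, p4=4, p5=3) → (p0=2, p1=6, p2=3, p3=6, p4=1, p5=5)
step 7: fire γ:  (p0=2, p1=6, p2=3, p3=6, p4=1, p5=5) → (p0=2, p1=6, p2=2, p3=3, p4=3, p5=5)
step 8: fire γ:  (p0=2, p1=6, p2=2, p3=3, p4=3, p5=5) → (p0=2, p1=6, p2=1, p3=0, p4=5, p5=5)

(p0=2, p1=6, p2=1, p3=0, p4=5, p5=5)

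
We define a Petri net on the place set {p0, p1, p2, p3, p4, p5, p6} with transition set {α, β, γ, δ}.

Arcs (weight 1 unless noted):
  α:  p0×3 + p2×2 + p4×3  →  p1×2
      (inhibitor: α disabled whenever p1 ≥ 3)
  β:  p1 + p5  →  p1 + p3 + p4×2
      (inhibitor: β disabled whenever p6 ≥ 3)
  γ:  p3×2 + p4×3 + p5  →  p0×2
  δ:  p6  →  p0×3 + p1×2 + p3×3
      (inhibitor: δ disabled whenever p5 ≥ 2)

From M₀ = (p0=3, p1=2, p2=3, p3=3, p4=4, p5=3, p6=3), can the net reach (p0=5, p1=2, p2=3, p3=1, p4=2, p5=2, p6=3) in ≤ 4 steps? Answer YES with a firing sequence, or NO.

depth 0: 1 marking
depth 1: 3 markings reached so far
depth 2: 3 markings reached so far
(frontier empty at depth 2; search complete)
target is not among the 3 markings reachable within 4 steps

NO — not reachable within 4 firings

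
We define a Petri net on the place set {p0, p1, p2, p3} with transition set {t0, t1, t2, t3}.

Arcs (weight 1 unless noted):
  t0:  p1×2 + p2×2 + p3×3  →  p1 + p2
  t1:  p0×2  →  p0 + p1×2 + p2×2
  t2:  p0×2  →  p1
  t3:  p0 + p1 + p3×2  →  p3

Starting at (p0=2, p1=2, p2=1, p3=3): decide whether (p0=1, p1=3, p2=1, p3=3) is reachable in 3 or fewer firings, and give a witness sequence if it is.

NO — not reachable within 3 firings

depth 0: 1 marking
depth 1: 4 markings reached so far
depth 2: 7 markings reached so far
depth 3: 7 markings reached so far
(frontier empty at depth 3; search complete)
target is not among the 7 markings reachable within 3 steps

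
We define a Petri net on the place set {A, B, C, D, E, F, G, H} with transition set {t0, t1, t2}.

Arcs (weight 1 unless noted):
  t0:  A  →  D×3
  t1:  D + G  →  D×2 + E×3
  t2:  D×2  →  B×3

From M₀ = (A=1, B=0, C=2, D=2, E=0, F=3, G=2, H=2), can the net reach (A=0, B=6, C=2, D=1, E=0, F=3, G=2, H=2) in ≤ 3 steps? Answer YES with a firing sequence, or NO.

step 1: fire t0:  (A=1, B=0, C=2, D=2, E=0, F=3, G=2, H=2) → (A=0, B=0, C=2, D=5, E=0, F=3, G=2, H=2)
step 2: fire t2:  (A=0, B=0, C=2, D=5, E=0, F=3, G=2, H=2) → (A=0, B=3, C=2, D=3, E=0, F=3, G=2, H=2)
step 3: fire t2:  (A=0, B=3, C=2, D=3, E=0, F=3, G=2, H=2) → (A=0, B=6, C=2, D=1, E=0, F=3, G=2, H=2)

YES — reachable via ⟨t0, t2, t2⟩ (3 firings)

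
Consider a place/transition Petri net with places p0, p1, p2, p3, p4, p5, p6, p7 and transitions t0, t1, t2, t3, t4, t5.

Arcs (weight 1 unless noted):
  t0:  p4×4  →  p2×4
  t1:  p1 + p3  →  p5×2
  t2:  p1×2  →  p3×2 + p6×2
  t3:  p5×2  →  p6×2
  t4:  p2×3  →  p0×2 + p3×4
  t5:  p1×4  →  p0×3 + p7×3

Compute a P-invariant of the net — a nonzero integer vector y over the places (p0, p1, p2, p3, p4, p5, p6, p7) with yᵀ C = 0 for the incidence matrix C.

y = (p0:4, p1:3, p2:4, p3:1, p4:4, p5:2, p6:2, p7:0)

Incidence matrix C (rows=places, cols=transitions):
       t0   t1   t2   t3   t4   t5
   p0   0    0    0    0    2    3
   p1   0   -1   -2    0    0   -4
   p2   4    0    0    0   -3    0
   p3   0   -1    2    0    4    0
   p4  -4    0    0    0    0    0
   p5   0    2    0   -2    0    0
   p6   0    0    2    2    0    0
   p7   0    0    0    0    0    3

Candidate y = [4, 3, 4, 1, 4, 2, 2, 0]; check y·C column-wise:
  col t0: 4·0 + 3·0 + 4·4 + 1·0 + 4·-4 + 2·0 + 2·0 = 0
  col t1: 4·0 + 3·-1 + 4·0 + 1·-1 + 4·0 + 2·2 + 2·0 = 0
  col t2: 4·0 + 3·-2 + 4·0 + 1·2 + 4·0 + 2·0 + 2·2 = 0
  col t3: 4·0 + 3·0 + 4·0 + 1·0 + 4·0 + 2·-2 + 2·2 = 0
  col t4: 4·2 + 3·0 + 4·-3 + 1·4 + 4·0 + 2·0 + 2·0 = 0
  col t5: 4·3 + 3·-4 + 4·0 + 1·0 + 4·0 + 2·0 + 2·0 + 0·3 = 0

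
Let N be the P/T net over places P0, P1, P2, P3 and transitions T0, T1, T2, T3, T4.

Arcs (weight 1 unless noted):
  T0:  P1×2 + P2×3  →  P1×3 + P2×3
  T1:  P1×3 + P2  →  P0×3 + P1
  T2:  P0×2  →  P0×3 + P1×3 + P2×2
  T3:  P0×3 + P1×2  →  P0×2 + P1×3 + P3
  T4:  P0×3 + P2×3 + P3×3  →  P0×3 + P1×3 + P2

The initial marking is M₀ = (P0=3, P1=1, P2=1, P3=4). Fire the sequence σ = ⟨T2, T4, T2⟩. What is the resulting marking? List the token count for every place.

step 1: fire T2:  (P0=3, P1=1, P2=1, P3=4) → (P0=4, P1=4, P2=3, P3=4)
step 2: fire T4:  (P0=4, P1=4, P2=3, P3=4) → (P0=4, P1=7, P2=1, P3=1)
step 3: fire T2:  (P0=4, P1=7, P2=1, P3=1) → (P0=5, P1=10, P2=3, P3=1)

(P0=5, P1=10, P2=3, P3=1)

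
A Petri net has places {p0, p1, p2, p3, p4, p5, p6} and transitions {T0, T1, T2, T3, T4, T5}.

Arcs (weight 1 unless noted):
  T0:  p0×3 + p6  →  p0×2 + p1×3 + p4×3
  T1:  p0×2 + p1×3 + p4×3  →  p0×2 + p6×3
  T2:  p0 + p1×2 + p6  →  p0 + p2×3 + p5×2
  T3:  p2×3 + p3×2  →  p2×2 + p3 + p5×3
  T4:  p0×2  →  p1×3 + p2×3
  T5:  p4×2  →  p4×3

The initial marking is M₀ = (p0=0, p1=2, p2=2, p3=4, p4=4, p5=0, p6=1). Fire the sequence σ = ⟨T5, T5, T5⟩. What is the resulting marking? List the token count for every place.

(p0=0, p1=2, p2=2, p3=4, p4=7, p5=0, p6=1)

step 1: fire T5:  (p0=0, p1=2, p2=2, p3=4, p4=4, p5=0, p6=1) → (p0=0, p1=2, p2=2, p3=4, p4=5, p5=0, p6=1)
step 2: fire T5:  (p0=0, p1=2, p2=2, p3=4, p4=5, p5=0, p6=1) → (p0=0, p1=2, p2=2, p3=4, p4=6, p5=0, p6=1)
step 3: fire T5:  (p0=0, p1=2, p2=2, p3=4, p4=6, p5=0, p6=1) → (p0=0, p1=2, p2=2, p3=4, p4=7, p5=0, p6=1)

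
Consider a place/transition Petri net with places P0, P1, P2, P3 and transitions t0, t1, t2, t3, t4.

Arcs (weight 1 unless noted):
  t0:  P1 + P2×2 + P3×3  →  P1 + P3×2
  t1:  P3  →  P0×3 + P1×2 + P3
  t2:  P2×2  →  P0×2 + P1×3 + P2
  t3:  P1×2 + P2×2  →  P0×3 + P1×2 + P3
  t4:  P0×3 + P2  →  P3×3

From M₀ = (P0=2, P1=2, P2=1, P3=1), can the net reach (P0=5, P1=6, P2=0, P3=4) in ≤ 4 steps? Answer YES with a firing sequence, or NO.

YES — reachable via ⟨t1, t1, t4⟩ (3 firings)

step 1: fire t1:  (P0=2, P1=2, P2=1, P3=1) → (P0=5, P1=4, P2=1, P3=1)
step 2: fire t1:  (P0=5, P1=4, P2=1, P3=1) → (P0=8, P1=6, P2=1, P3=1)
step 3: fire t4:  (P0=8, P1=6, P2=1, P3=1) → (P0=5, P1=6, P2=0, P3=4)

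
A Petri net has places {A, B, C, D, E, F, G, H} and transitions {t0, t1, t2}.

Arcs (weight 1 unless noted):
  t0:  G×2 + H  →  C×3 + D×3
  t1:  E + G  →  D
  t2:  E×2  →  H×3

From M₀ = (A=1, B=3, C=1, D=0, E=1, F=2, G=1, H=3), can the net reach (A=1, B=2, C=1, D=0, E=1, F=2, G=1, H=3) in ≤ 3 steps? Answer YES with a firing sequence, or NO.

depth 0: 1 marking
depth 1: 2 markings reached so far
depth 2: 2 markings reached so far
(frontier empty at depth 2; search complete)
target is not among the 2 markings reachable within 3 steps

NO — not reachable within 3 firings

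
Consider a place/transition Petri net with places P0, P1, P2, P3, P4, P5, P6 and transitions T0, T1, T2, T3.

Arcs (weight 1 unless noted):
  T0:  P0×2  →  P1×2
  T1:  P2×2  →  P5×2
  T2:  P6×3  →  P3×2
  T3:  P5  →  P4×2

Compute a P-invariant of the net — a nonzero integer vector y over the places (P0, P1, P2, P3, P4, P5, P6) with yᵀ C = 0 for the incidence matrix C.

y = (P0:1, P1:1, P2:0, P3:0, P4:0, P5:0, P6:0)

Incidence matrix C (rows=places, cols=transitions):
       T0   T1   T2   T3
   P0  -2    0    0    0
   P1   2    0    0    0
   P2   0   -2    0    0
   P3   0    0    2    0
   P4   0    0    0    2
   P5   0    2    0   -1
   P6   0    0   -3    0

Candidate y = [1, 1, 0, 0, 0, 0, 0]; check y·C column-wise:
  col T0: 1·-2 + 1·2 = 0
  col T1: 1·0 + 1·0 + 0·-2 + 0·2 = 0
  col T2: 1·0 + 1·0 + 0·2 + 0·-3 = 0
  col T3: 1·0 + 1·0 + 0·2 + 0·-1 = 0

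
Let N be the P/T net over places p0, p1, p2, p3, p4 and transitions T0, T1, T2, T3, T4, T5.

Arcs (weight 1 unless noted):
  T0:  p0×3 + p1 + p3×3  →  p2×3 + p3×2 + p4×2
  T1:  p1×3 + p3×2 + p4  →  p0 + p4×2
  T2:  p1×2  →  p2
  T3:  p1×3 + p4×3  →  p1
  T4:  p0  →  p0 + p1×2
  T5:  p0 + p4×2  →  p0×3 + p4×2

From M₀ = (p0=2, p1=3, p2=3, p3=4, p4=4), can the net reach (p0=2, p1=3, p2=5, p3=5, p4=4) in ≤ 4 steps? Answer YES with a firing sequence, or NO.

depth 0: 1 marking
depth 1: 6 markings reached so far
depth 2: 16 markings reached so far
depth 3: 37 markings reached so far
depth 4: 72 markings reached so far
target is not among the 72 markings reachable within 4 steps

NO — not reachable within 4 firings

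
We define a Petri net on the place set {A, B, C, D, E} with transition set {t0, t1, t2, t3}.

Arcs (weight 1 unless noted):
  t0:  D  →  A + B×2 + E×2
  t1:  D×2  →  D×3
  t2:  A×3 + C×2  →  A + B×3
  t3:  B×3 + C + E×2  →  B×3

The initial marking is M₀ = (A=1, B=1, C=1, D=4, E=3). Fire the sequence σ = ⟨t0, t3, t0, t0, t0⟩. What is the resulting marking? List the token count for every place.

(A=5, B=9, C=0, D=0, E=9)

step 1: fire t0:  (A=1, B=1, C=1, D=4, E=3) → (A=2, B=3, C=1, D=3, E=5)
step 2: fire t3:  (A=2, B=3, C=1, D=3, E=5) → (A=2, B=3, C=0, D=3, E=3)
step 3: fire t0:  (A=2, B=3, C=0, D=3, E=3) → (A=3, B=5, C=0, D=2, E=5)
step 4: fire t0:  (A=3, B=5, C=0, D=2, E=5) → (A=4, B=7, C=0, D=1, E=7)
step 5: fire t0:  (A=4, B=7, C=0, D=1, E=7) → (A=5, B=9, C=0, D=0, E=9)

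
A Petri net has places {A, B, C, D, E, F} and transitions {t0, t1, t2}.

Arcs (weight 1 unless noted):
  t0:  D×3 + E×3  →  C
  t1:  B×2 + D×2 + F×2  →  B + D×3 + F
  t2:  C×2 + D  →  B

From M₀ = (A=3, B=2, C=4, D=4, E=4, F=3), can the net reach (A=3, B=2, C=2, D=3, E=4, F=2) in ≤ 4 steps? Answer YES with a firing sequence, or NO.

depth 0: 1 marking
depth 1: 4 markings reached so far
depth 2: 8 markings reached so far
depth 3: 11 markings reached so far
depth 4: 14 markings reached so far
target is not among the 14 markings reachable within 4 steps

NO — not reachable within 4 firings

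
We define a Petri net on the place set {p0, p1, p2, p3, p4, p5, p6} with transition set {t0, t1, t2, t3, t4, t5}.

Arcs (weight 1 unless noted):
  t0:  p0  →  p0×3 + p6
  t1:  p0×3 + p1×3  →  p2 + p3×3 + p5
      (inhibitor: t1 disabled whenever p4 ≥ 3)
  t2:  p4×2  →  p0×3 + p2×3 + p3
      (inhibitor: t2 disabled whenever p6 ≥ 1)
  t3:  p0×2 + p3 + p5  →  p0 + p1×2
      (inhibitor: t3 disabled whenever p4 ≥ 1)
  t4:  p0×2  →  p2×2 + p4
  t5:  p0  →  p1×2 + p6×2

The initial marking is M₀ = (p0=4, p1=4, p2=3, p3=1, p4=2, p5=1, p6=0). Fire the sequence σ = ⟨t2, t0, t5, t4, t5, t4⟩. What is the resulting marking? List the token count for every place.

(p0=3, p1=8, p2=10, p3=2, p4=2, p5=1, p6=5)

step 1: fire t2:  (p0=4, p1=4, p2=3, p3=1, p4=2, p5=1, p6=0) → (p0=7, p1=4, p2=6, p3=2, p4=0, p5=1, p6=0)
step 2: fire t0:  (p0=7, p1=4, p2=6, p3=2, p4=0, p5=1, p6=0) → (p0=9, p1=4, p2=6, p3=2, p4=0, p5=1, p6=1)
step 3: fire t5:  (p0=9, p1=4, p2=6, p3=2, p4=0, p5=1, p6=1) → (p0=8, p1=6, p2=6, p3=2, p4=0, p5=1, p6=3)
step 4: fire t4:  (p0=8, p1=6, p2=6, p3=2, p4=0, p5=1, p6=3) → (p0=6, p1=6, p2=8, p3=2, p4=1, p5=1, p6=3)
step 5: fire t5:  (p0=6, p1=6, p2=8, p3=2, p4=1, p5=1, p6=3) → (p0=5, p1=8, p2=8, p3=2, p4=1, p5=1, p6=5)
step 6: fire t4:  (p0=5, p1=8, p2=8, p3=2, p4=1, p5=1, p6=5) → (p0=3, p1=8, p2=10, p3=2, p4=2, p5=1, p6=5)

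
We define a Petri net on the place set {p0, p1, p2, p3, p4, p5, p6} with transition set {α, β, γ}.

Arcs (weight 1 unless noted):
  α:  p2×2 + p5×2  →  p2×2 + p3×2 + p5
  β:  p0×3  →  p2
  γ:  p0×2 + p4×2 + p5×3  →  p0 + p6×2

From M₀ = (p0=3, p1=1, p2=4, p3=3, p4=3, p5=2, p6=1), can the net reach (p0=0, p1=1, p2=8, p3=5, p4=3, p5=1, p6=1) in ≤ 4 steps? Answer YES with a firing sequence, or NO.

NO — not reachable within 4 firings

depth 0: 1 marking
depth 1: 3 markings reached so far
depth 2: 4 markings reached so far
depth 3: 4 markings reached so far
(frontier empty at depth 3; search complete)
target is not among the 4 markings reachable within 4 steps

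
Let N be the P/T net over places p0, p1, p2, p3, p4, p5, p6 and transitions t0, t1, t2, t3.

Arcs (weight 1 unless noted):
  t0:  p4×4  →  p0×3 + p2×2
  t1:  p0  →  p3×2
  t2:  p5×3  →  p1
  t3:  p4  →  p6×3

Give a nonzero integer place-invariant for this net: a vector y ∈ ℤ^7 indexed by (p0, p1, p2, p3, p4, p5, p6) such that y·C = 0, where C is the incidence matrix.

y = (p0:2, p1:0, p2:-3, p3:1, p4:0, p5:0, p6:0)

Incidence matrix C (rows=places, cols=transitions):
       t0   t1   t2   t3
   p0   3   -1    0    0
   p1   0    0    1    0
   p2   2    0    0    0
   p3   0    2    0    0
   p4  -4    0    0   -1
   p5   0    0   -3    0
   p6   0    0    0    3

Candidate y = [2, 0, -3, 1, 0, 0, 0]; check y·C column-wise:
  col t0: 2·3 + -3·2 + 1·0 + 0·-4 = 0
  col t1: 2·-1 + -3·0 + 1·2 = 0
  col t2: 2·0 + 0·1 + -3·0 + 1·0 + 0·-3 = 0
  col t3: 2·0 + -3·0 + 1·0 + 0·-1 + 0·3 = 0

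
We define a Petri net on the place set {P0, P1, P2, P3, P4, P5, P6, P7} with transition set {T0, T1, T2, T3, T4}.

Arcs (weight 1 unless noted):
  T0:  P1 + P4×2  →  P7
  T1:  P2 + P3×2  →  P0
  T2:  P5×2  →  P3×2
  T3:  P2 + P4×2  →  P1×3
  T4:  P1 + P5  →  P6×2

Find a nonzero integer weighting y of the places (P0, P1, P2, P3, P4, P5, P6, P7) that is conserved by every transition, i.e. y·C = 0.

y = (P0:4, P1:2, P2:8, P3:-2, P4:-1, P5:-2, P6:0, P7:0)

Incidence matrix C (rows=places, cols=transitions):
       T0   T1   T2   T3   T4
   P0   0    1    0    0    0
   P1  -1    0    0    3   -1
   P2   0   -1    0   -1    0
   P3   0   -2    2    0    0
   P4  -2    0    0   -2    0
   P5   0    0   -2    0   -1
   P6   0    0    0    0    2
   P7   1    0    0    0    0

Candidate y = [4, 2, 8, -2, -1, -2, 0, 0]; check y·C column-wise:
  col T0: 4·0 + 2·-1 + 8·0 + -2·0 + -1·-2 + -2·0 + 0·1 = 0
  col T1: 4·1 + 2·0 + 8·-1 + -2·-2 + -1·0 + -2·0 = 0
  col T2: 4·0 + 2·0 + 8·0 + -2·2 + -1·0 + -2·-2 = 0
  col T3: 4·0 + 2·3 + 8·-1 + -2·0 + -1·-2 + -2·0 = 0
  col T4: 4·0 + 2·-1 + 8·0 + -2·0 + -1·0 + -2·-1 + 0·2 = 0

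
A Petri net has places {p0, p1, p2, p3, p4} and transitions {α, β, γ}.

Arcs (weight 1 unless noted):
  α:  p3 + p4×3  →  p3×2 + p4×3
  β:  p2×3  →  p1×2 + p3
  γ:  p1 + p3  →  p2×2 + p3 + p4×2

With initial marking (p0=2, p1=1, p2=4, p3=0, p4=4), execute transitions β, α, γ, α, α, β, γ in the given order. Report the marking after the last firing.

(p0=2, p1=3, p2=2, p3=5, p4=8)

step 1: fire β:  (p0=2, p1=1, p2=4, p3=0, p4=4) → (p0=2, p1=3, p2=1, p3=1, p4=4)
step 2: fire α:  (p0=2, p1=3, p2=1, p3=1, p4=4) → (p0=2, p1=3, p2=1, p3=2, p4=4)
step 3: fire γ:  (p0=2, p1=3, p2=1, p3=2, p4=4) → (p0=2, p1=2, p2=3, p3=2, p4=6)
step 4: fire α:  (p0=2, p1=2, p2=3, p3=2, p4=6) → (p0=2, p1=2, p2=3, p3=3, p4=6)
step 5: fire α:  (p0=2, p1=2, p2=3, p3=3, p4=6) → (p0=2, p1=2, p2=3, p3=4, p4=6)
step 6: fire β:  (p0=2, p1=2, p2=3, p3=4, p4=6) → (p0=2, p1=4, p2=0, p3=5, p4=6)
step 7: fire γ:  (p0=2, p1=4, p2=0, p3=5, p4=6) → (p0=2, p1=3, p2=2, p3=5, p4=8)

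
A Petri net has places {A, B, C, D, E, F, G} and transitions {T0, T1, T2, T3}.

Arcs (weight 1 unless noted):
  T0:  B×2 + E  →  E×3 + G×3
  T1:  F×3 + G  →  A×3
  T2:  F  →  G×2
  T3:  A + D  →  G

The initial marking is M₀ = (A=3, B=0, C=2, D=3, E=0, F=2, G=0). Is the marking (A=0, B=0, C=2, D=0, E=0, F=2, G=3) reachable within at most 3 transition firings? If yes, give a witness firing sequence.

step 1: fire T3:  (A=3, B=0, C=2, D=3, E=0, F=2, G=0) → (A=2, B=0, C=2, D=2, E=0, F=2, G=1)
step 2: fire T3:  (A=2, B=0, C=2, D=2, E=0, F=2, G=1) → (A=1, B=0, C=2, D=1, E=0, F=2, G=2)
step 3: fire T3:  (A=1, B=0, C=2, D=1, E=0, F=2, G=2) → (A=0, B=0, C=2, D=0, E=0, F=2, G=3)

YES — reachable via ⟨T3, T3, T3⟩ (3 firings)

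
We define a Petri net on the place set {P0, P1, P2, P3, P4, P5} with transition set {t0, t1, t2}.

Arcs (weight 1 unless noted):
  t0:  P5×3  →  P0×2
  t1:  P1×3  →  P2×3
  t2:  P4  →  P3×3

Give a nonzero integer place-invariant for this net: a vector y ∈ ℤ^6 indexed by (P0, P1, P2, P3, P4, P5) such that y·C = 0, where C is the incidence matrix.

y = (P0:0, P1:1, P2:1, P3:0, P4:0, P5:0)

Incidence matrix C (rows=places, cols=transitions):
       t0   t1   t2
   P0   2    0    0
   P1   0   -3    0
   P2   0    3    0
   P3   0    0    3
   P4   0    0   -1
   P5  -3    0    0

Candidate y = [0, 1, 1, 0, 0, 0]; check y·C column-wise:
  col t0: 0·2 + 1·0 + 1·0 + 0·-3 = 0
  col t1: 1·-3 + 1·3 = 0
  col t2: 1·0 + 1·0 + 0·3 + 0·-1 = 0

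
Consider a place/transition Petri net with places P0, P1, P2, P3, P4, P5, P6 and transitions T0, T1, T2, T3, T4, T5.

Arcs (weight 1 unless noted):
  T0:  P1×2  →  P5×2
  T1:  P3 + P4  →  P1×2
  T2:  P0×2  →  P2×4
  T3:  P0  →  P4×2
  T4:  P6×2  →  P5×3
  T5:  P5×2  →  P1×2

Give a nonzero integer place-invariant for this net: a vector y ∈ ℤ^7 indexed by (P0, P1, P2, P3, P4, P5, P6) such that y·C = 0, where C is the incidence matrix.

y = (P0:2, P1:0, P2:1, P3:-1, P4:1, P5:0, P6:0)

Incidence matrix C (rows=places, cols=transitions):
       T0   T1   T2   T3   T4   T5
   P0   0    0   -2   -1    0    0
   P1  -2    2    0    0    0    2
   P2   0    0    4    0    0    0
   P3   0   -1    0    0    0    0
   P4   0   -1    0    2    0    0
   P5   2    0    0    0    3   -2
   P6   0    0    0    0   -2    0

Candidate y = [2, 0, 1, -1, 1, 0, 0]; check y·C column-wise:
  col T0: 2·0 + 0·-2 + 1·0 + -1·0 + 1·0 + 0·2 = 0
  col T1: 2·0 + 0·2 + 1·0 + -1·-1 + 1·-1 = 0
  col T2: 2·-2 + 1·4 + -1·0 + 1·0 = 0
  col T3: 2·-1 + 1·0 + -1·0 + 1·2 = 0
  col T4: 2·0 + 1·0 + -1·0 + 1·0 + 0·3 + 0·-2 = 0
  col T5: 2·0 + 0·2 + 1·0 + -1·0 + 1·0 + 0·-2 = 0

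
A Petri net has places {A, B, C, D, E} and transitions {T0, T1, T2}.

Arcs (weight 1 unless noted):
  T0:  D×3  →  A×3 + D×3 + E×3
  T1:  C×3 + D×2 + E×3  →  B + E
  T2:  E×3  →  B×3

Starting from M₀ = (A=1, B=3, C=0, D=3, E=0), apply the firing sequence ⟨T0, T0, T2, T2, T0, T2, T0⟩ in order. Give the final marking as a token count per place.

(A=13, B=12, C=0, D=3, E=3)

step 1: fire T0:  (A=1, B=3, C=0, D=3, E=0) → (A=4, B=3, C=0, D=3, E=3)
step 2: fire T0:  (A=4, B=3, C=0, D=3, E=3) → (A=7, B=3, C=0, D=3, E=6)
step 3: fire T2:  (A=7, B=3, C=0, D=3, E=6) → (A=7, B=6, C=0, D=3, E=3)
step 4: fire T2:  (A=7, B=6, C=0, D=3, E=3) → (A=7, B=9, C=0, D=3, E=0)
step 5: fire T0:  (A=7, B=9, C=0, D=3, E=0) → (A=10, B=9, C=0, D=3, E=3)
step 6: fire T2:  (A=10, B=9, C=0, D=3, E=3) → (A=10, B=12, C=0, D=3, E=0)
step 7: fire T0:  (A=10, B=12, C=0, D=3, E=0) → (A=13, B=12, C=0, D=3, E=3)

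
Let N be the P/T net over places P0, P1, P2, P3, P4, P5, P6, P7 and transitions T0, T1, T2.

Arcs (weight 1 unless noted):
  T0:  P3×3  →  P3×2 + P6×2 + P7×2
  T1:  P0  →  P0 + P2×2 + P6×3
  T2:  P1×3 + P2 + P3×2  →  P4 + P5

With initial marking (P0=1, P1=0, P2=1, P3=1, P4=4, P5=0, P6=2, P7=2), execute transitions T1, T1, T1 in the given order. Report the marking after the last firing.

(P0=1, P1=0, P2=7, P3=1, P4=4, P5=0, P6=11, P7=2)

step 1: fire T1:  (P0=1, P1=0, P2=1, P3=1, P4=4, P5=0, P6=2, P7=2) → (P0=1, P1=0, P2=3, P3=1, P4=4, P5=0, P6=5, P7=2)
step 2: fire T1:  (P0=1, P1=0, P2=3, P3=1, P4=4, P5=0, P6=5, P7=2) → (P0=1, P1=0, P2=5, P3=1, P4=4, P5=0, P6=8, P7=2)
step 3: fire T1:  (P0=1, P1=0, P2=5, P3=1, P4=4, P5=0, P6=8, P7=2) → (P0=1, P1=0, P2=7, P3=1, P4=4, P5=0, P6=11, P7=2)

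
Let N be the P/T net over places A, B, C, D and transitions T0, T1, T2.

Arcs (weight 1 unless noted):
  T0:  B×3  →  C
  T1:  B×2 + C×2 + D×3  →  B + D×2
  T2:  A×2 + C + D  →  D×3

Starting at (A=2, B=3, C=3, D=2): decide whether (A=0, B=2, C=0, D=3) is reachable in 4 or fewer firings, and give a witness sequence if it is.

step 1: fire T2:  (A=2, B=3, C=3, D=2) → (A=0, B=3, C=2, D=4)
step 2: fire T1:  (A=0, B=3, C=2, D=4) → (A=0, B=2, C=0, D=3)

YES — reachable via ⟨T2, T1⟩ (2 firings)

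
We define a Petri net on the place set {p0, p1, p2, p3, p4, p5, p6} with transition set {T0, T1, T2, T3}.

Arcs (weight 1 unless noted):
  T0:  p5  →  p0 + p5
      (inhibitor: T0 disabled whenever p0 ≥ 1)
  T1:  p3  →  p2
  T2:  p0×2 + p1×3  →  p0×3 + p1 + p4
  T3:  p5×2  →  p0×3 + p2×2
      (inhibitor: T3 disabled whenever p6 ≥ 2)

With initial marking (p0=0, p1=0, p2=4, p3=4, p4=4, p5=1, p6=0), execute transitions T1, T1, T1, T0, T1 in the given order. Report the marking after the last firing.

(p0=1, p1=0, p2=8, p3=0, p4=4, p5=1, p6=0)

step 1: fire T1:  (p0=0, p1=0, p2=4, p3=4, p4=4, p5=1, p6=0) → (p0=0, p1=0, p2=5, p3=3, p4=4, p5=1, p6=0)
step 2: fire T1:  (p0=0, p1=0, p2=5, p3=3, p4=4, p5=1, p6=0) → (p0=0, p1=0, p2=6, p3=2, p4=4, p5=1, p6=0)
step 3: fire T1:  (p0=0, p1=0, p2=6, p3=2, p4=4, p5=1, p6=0) → (p0=0, p1=0, p2=7, p3=1, p4=4, p5=1, p6=0)
step 4: fire T0:  (p0=0, p1=0, p2=7, p3=1, p4=4, p5=1, p6=0) → (p0=1, p1=0, p2=7, p3=1, p4=4, p5=1, p6=0)
step 5: fire T1:  (p0=1, p1=0, p2=7, p3=1, p4=4, p5=1, p6=0) → (p0=1, p1=0, p2=8, p3=0, p4=4, p5=1, p6=0)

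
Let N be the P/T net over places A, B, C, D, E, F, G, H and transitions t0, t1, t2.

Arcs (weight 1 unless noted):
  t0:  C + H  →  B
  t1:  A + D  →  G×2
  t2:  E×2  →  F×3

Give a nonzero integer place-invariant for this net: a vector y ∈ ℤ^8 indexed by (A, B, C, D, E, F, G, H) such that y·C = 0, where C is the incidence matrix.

Incidence matrix C (rows=places, cols=transitions):
       t0   t1   t2
    A   0   -1    0
    B   1    0    0
    C  -1    0    0
    D   0   -1    0
    E   0    0   -2
    F   0    0    3
    G   0    2    0
    H  -1    0    0

Candidate y = [0, 1, 1, 0, 0, 0, 0, 0]; check y·C column-wise:
  col t0: 1·1 + 1·-1 + 0·-1 = 0
  col t1: 0·-1 + 1·0 + 1·0 + 0·-1 + 0·2 = 0
  col t2: 1·0 + 1·0 + 0·-2 + 0·3 = 0

y = (A:0, B:1, C:1, D:0, E:0, F:0, G:0, H:0)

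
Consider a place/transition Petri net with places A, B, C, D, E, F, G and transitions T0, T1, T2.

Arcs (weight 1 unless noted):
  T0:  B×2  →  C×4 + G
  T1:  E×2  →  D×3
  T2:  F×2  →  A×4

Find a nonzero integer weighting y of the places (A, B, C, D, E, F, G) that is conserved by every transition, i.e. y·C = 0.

y = (A:0, B:2, C:1, D:0, E:0, F:0, G:0)

Incidence matrix C (rows=places, cols=transitions):
       T0   T1   T2
    A   0    0    4
    B  -2    0    0
    C   4    0    0
    D   0    3    0
    E   0   -2    0
    F   0    0   -2
    G   1    0    0

Candidate y = [0, 2, 1, 0, 0, 0, 0]; check y·C column-wise:
  col T0: 2·-2 + 1·4 + 0·1 = 0
  col T1: 2·0 + 1·0 + 0·3 + 0·-2 = 0
  col T2: 0·4 + 2·0 + 1·0 + 0·-2 = 0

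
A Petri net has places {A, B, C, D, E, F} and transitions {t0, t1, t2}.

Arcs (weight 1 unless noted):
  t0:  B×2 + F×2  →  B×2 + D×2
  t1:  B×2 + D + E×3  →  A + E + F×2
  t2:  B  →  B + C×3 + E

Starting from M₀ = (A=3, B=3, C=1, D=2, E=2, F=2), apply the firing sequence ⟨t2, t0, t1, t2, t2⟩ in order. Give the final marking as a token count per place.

(A=4, B=1, C=10, D=3, E=3, F=2)

step 1: fire t2:  (A=3, B=3, C=1, D=2, E=2, F=2) → (A=3, B=3, C=4, D=2, E=3, F=2)
step 2: fire t0:  (A=3, B=3, C=4, D=2, E=3, F=2) → (A=3, B=3, C=4, D=4, E=3, F=0)
step 3: fire t1:  (A=3, B=3, C=4, D=4, E=3, F=0) → (A=4, B=1, C=4, D=3, E=1, F=2)
step 4: fire t2:  (A=4, B=1, C=4, D=3, E=1, F=2) → (A=4, B=1, C=7, D=3, E=2, F=2)
step 5: fire t2:  (A=4, B=1, C=7, D=3, E=2, F=2) → (A=4, B=1, C=10, D=3, E=3, F=2)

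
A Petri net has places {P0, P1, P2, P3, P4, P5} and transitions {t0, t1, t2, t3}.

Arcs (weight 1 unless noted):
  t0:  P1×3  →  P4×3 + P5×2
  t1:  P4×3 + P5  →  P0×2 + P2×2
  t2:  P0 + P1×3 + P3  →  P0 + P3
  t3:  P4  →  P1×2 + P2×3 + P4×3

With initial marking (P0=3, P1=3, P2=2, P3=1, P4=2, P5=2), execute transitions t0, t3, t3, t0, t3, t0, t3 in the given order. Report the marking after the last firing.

step 1: fire t0:  (P0=3, P1=3, P2=2, P3=1, P4=2, P5=2) → (P0=3, P1=0, P2=2, P3=1, P4=5, P5=4)
step 2: fire t3:  (P0=3, P1=0, P2=2, P3=1, P4=5, P5=4) → (P0=3, P1=2, P2=5, P3=1, P4=7, P5=4)
step 3: fire t3:  (P0=3, P1=2, P2=5, P3=1, P4=7, P5=4) → (P0=3, P1=4, P2=8, P3=1, P4=9, P5=4)
step 4: fire t0:  (P0=3, P1=4, P2=8, P3=1, P4=9, P5=4) → (P0=3, P1=1, P2=8, P3=1, P4=12, P5=6)
step 5: fire t3:  (P0=3, P1=1, P2=8, P3=1, P4=12, P5=6) → (P0=3, P1=3, P2=11, P3=1, P4=14, P5=6)
step 6: fire t0:  (P0=3, P1=3, P2=11, P3=1, P4=14, P5=6) → (P0=3, P1=0, P2=11, P3=1, P4=17, P5=8)
step 7: fire t3:  (P0=3, P1=0, P2=11, P3=1, P4=17, P5=8) → (P0=3, P1=2, P2=14, P3=1, P4=19, P5=8)

(P0=3, P1=2, P2=14, P3=1, P4=19, P5=8)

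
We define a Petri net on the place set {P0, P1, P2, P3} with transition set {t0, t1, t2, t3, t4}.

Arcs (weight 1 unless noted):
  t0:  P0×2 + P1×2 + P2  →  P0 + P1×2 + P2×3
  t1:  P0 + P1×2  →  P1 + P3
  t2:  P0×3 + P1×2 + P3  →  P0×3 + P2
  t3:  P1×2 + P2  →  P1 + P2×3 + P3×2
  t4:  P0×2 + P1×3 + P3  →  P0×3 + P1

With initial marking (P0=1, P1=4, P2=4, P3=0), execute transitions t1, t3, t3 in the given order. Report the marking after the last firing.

(P0=0, P1=1, P2=8, P3=5)

step 1: fire t1:  (P0=1, P1=4, P2=4, P3=0) → (P0=0, P1=3, P2=4, P3=1)
step 2: fire t3:  (P0=0, P1=3, P2=4, P3=1) → (P0=0, P1=2, P2=6, P3=3)
step 3: fire t3:  (P0=0, P1=2, P2=6, P3=3) → (P0=0, P1=1, P2=8, P3=5)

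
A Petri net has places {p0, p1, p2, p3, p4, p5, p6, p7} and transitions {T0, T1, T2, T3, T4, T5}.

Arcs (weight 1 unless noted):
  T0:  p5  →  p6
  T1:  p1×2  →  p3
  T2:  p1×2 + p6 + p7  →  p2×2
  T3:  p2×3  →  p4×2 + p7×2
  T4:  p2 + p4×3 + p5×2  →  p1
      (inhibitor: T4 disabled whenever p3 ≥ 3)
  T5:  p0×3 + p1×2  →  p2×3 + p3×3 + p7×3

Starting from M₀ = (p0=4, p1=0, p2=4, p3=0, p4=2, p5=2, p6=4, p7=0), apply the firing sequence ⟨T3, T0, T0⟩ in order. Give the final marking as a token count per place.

(p0=4, p1=0, p2=1, p3=0, p4=4, p5=0, p6=6, p7=2)

step 1: fire T3:  (p0=4, p1=0, p2=4, p3=0, p4=2, p5=2, p6=4, p7=0) → (p0=4, p1=0, p2=1, p3=0, p4=4, p5=2, p6=4, p7=2)
step 2: fire T0:  (p0=4, p1=0, p2=1, p3=0, p4=4, p5=2, p6=4, p7=2) → (p0=4, p1=0, p2=1, p3=0, p4=4, p5=1, p6=5, p7=2)
step 3: fire T0:  (p0=4, p1=0, p2=1, p3=0, p4=4, p5=1, p6=5, p7=2) → (p0=4, p1=0, p2=1, p3=0, p4=4, p5=0, p6=6, p7=2)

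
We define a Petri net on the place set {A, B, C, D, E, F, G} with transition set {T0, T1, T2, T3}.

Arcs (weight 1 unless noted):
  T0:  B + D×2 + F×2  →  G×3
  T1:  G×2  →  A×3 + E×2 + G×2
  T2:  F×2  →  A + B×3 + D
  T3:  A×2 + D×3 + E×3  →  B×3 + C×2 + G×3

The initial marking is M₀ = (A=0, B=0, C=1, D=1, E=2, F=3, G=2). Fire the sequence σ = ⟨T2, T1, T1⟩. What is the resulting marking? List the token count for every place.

(A=7, B=3, C=1, D=2, E=6, F=1, G=2)

step 1: fire T2:  (A=0, B=0, C=1, D=1, E=2, F=3, G=2) → (A=1, B=3, C=1, D=2, E=2, F=1, G=2)
step 2: fire T1:  (A=1, B=3, C=1, D=2, E=2, F=1, G=2) → (A=4, B=3, C=1, D=2, E=4, F=1, G=2)
step 3: fire T1:  (A=4, B=3, C=1, D=2, E=4, F=1, G=2) → (A=7, B=3, C=1, D=2, E=6, F=1, G=2)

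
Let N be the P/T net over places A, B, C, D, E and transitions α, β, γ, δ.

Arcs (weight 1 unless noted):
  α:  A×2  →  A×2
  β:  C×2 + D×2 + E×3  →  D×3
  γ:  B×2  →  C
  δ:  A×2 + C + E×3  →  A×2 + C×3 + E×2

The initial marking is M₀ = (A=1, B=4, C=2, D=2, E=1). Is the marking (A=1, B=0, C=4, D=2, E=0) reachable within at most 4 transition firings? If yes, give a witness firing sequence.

depth 0: 1 marking
depth 1: 2 markings reached so far
depth 2: 3 markings reached so far
depth 3: 3 markings reached so far
(frontier empty at depth 3; search complete)
target is not among the 3 markings reachable within 4 steps

NO — not reachable within 4 firings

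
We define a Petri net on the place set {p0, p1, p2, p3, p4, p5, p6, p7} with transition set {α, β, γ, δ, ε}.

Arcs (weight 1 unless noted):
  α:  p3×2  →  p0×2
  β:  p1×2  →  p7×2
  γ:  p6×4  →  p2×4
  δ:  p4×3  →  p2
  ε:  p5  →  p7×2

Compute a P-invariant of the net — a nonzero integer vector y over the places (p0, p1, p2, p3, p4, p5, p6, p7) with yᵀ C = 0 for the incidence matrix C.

y = (p0:1, p1:0, p2:0, p3:1, p4:0, p5:0, p6:0, p7:0)

Incidence matrix C (rows=places, cols=transitions):
        α    β    γ    δ    ε
   p0   2    0    0    0    0
   p1   0   -2    0    0    0
   p2   0    0    4    1    0
   p3  -2    0    0    0    0
   p4   0    0    0   -3    0
   p5   0    0    0    0   -1
   p6   0    0   -4    0    0
   p7   0    2    0    0    2

Candidate y = [1, 0, 0, 1, 0, 0, 0, 0]; check y·C column-wise:
  col α: 1·2 + 1·-2 = 0
  col β: 1·0 + 0·-2 + 1·0 + 0·2 = 0
  col γ: 1·0 + 0·4 + 1·0 + 0·-4 = 0
  col δ: 1·0 + 0·1 + 1·0 + 0·-3 = 0
  col ε: 1·0 + 1·0 + 0·-1 + 0·2 = 0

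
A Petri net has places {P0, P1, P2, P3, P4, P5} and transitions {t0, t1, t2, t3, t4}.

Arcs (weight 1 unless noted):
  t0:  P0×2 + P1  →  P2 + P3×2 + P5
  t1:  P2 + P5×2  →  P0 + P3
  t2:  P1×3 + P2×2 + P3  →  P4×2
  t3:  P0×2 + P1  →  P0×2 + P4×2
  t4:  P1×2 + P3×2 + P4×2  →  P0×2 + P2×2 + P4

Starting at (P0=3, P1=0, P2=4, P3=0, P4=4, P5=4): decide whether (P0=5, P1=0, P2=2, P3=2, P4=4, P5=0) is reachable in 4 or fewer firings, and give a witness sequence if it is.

YES — reachable via ⟨t1, t1⟩ (2 firings)

step 1: fire t1:  (P0=3, P1=0, P2=4, P3=0, P4=4, P5=4) → (P0=4, P1=0, P2=3, P3=1, P4=4, P5=2)
step 2: fire t1:  (P0=4, P1=0, P2=3, P3=1, P4=4, P5=2) → (P0=5, P1=0, P2=2, P3=2, P4=4, P5=0)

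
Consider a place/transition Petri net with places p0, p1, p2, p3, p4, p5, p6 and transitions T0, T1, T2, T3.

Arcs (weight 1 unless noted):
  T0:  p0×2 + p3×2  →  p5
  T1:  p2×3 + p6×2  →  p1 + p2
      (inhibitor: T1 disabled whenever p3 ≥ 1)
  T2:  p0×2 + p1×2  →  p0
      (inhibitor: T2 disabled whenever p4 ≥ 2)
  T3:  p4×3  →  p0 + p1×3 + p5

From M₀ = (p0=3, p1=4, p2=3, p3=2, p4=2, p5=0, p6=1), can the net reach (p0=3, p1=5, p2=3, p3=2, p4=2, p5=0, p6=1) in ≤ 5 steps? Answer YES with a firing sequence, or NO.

NO — not reachable within 5 firings

depth 0: 1 marking
depth 1: 2 markings reached so far
depth 2: 2 markings reached so far
(frontier empty at depth 2; search complete)
target is not among the 2 markings reachable within 5 steps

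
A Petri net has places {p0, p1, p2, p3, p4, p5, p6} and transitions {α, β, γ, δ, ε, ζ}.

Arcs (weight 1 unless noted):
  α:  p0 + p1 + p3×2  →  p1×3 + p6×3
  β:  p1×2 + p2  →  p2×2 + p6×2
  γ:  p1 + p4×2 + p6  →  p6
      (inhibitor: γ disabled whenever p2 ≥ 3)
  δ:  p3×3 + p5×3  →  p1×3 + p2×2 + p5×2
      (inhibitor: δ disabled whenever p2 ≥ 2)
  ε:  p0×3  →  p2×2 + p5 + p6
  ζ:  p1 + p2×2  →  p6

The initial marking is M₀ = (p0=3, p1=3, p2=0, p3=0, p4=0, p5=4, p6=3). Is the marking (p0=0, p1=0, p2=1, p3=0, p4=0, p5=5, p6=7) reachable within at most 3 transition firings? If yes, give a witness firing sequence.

YES — reachable via ⟨ε, β, ζ⟩ (3 firings)

step 1: fire ε:  (p0=3, p1=3, p2=0, p3=0, p4=0, p5=4, p6=3) → (p0=0, p1=3, p2=2, p3=0, p4=0, p5=5, p6=4)
step 2: fire β:  (p0=0, p1=3, p2=2, p3=0, p4=0, p5=5, p6=4) → (p0=0, p1=1, p2=3, p3=0, p4=0, p5=5, p6=6)
step 3: fire ζ:  (p0=0, p1=1, p2=3, p3=0, p4=0, p5=5, p6=6) → (p0=0, p1=0, p2=1, p3=0, p4=0, p5=5, p6=7)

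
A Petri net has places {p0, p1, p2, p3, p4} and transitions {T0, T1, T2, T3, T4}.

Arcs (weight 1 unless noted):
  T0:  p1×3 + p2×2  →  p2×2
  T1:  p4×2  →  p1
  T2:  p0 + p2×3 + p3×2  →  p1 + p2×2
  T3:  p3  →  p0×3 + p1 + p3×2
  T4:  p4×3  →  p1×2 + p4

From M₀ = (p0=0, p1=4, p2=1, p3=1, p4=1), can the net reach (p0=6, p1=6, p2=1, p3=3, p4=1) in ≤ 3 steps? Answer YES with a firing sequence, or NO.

YES — reachable via ⟨T3, T3⟩ (2 firings)

step 1: fire T3:  (p0=0, p1=4, p2=1, p3=1, p4=1) → (p0=3, p1=5, p2=1, p3=2, p4=1)
step 2: fire T3:  (p0=3, p1=5, p2=1, p3=2, p4=1) → (p0=6, p1=6, p2=1, p3=3, p4=1)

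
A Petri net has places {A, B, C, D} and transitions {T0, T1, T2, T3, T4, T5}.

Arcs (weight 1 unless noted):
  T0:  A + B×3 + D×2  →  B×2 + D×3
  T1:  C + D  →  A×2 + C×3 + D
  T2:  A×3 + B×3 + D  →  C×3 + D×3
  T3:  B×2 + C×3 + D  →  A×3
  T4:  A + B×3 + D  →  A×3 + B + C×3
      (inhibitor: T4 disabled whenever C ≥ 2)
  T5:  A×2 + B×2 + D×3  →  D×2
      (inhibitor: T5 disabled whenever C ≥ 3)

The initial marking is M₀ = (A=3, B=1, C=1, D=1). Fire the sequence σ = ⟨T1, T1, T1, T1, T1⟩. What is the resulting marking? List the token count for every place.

step 1: fire T1:  (A=3, B=1, C=1, D=1) → (A=5, B=1, C=3, D=1)
step 2: fire T1:  (A=5, B=1, C=3, D=1) → (A=7, B=1, C=5, D=1)
step 3: fire T1:  (A=7, B=1, C=5, D=1) → (A=9, B=1, C=7, D=1)
step 4: fire T1:  (A=9, B=1, C=7, D=1) → (A=11, B=1, C=9, D=1)
step 5: fire T1:  (A=11, B=1, C=9, D=1) → (A=13, B=1, C=11, D=1)

(A=13, B=1, C=11, D=1)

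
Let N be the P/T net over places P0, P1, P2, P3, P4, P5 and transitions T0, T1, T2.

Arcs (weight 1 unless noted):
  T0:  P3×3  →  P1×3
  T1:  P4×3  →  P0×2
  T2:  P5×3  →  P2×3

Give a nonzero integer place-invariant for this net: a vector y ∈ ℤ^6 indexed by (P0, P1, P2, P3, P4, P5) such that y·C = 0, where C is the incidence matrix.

Incidence matrix C (rows=places, cols=transitions):
       T0   T1   T2
   P0   0    2    0
   P1   3    0    0
   P2   0    0    3
   P3  -3    0    0
   P4   0   -3    0
   P5   0    0   -3

Candidate y = [0, 1, 0, 1, 0, 0]; check y·C column-wise:
  col T0: 1·3 + 1·-3 = 0
  col T1: 0·2 + 1·0 + 1·0 + 0·-3 = 0
  col T2: 1·0 + 0·3 + 1·0 + 0·-3 = 0

y = (P0:0, P1:1, P2:0, P3:1, P4:0, P5:0)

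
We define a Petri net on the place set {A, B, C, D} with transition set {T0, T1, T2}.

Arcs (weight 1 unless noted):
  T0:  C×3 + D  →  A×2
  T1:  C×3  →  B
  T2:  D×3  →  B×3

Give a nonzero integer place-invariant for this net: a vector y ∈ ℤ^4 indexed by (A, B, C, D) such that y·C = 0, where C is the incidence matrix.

y = (A:3, B:3, C:1, D:3)

Incidence matrix C (rows=places, cols=transitions):
       T0   T1   T2
    A   2    0    0
    B   0    1    3
    C  -3   -3    0
    D  -1    0   -3

Candidate y = [3, 3, 1, 3]; check y·C column-wise:
  col T0: 3·2 + 3·0 + 1·-3 + 3·-1 = 0
  col T1: 3·0 + 3·1 + 1·-3 + 3·0 = 0
  col T2: 3·0 + 3·3 + 1·0 + 3·-3 = 0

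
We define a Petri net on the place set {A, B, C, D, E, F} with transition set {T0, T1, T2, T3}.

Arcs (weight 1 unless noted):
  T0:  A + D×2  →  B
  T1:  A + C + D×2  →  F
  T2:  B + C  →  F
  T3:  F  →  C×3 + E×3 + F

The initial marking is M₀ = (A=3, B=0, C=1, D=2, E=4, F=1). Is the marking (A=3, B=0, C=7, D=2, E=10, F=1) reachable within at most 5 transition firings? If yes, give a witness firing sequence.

YES — reachable via ⟨T3, T3⟩ (2 firings)

step 1: fire T3:  (A=3, B=0, C=1, D=2, E=4, F=1) → (A=3, B=0, C=4, D=2, E=7, F=1)
step 2: fire T3:  (A=3, B=0, C=4, D=2, E=7, F=1) → (A=3, B=0, C=7, D=2, E=10, F=1)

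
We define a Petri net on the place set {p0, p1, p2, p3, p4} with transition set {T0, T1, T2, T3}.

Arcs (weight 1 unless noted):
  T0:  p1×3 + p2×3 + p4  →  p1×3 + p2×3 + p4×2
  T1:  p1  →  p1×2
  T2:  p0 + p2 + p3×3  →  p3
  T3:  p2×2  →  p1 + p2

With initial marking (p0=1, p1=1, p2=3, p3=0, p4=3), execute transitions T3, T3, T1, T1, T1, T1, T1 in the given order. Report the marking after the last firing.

step 1: fire T3:  (p0=1, p1=1, p2=3, p3=0, p4=3) → (p0=1, p1=2, p2=2, p3=0, p4=3)
step 2: fire T3:  (p0=1, p1=2, p2=2, p3=0, p4=3) → (p0=1, p1=3, p2=1, p3=0, p4=3)
step 3: fire T1:  (p0=1, p1=3, p2=1, p3=0, p4=3) → (p0=1, p1=4, p2=1, p3=0, p4=3)
step 4: fire T1:  (p0=1, p1=4, p2=1, p3=0, p4=3) → (p0=1, p1=5, p2=1, p3=0, p4=3)
step 5: fire T1:  (p0=1, p1=5, p2=1, p3=0, p4=3) → (p0=1, p1=6, p2=1, p3=0, p4=3)
step 6: fire T1:  (p0=1, p1=6, p2=1, p3=0, p4=3) → (p0=1, p1=7, p2=1, p3=0, p4=3)
step 7: fire T1:  (p0=1, p1=7, p2=1, p3=0, p4=3) → (p0=1, p1=8, p2=1, p3=0, p4=3)

(p0=1, p1=8, p2=1, p3=0, p4=3)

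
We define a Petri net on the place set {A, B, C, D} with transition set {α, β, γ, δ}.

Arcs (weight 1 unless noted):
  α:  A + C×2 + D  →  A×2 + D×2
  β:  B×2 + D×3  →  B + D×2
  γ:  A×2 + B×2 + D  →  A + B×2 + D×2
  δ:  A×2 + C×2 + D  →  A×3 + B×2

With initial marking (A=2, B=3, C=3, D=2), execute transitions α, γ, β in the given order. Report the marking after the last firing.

(A=2, B=2, C=1, D=3)

step 1: fire α:  (A=2, B=3, C=3, D=2) → (A=3, B=3, C=1, D=3)
step 2: fire γ:  (A=3, B=3, C=1, D=3) → (A=2, B=3, C=1, D=4)
step 3: fire β:  (A=2, B=3, C=1, D=4) → (A=2, B=2, C=1, D=3)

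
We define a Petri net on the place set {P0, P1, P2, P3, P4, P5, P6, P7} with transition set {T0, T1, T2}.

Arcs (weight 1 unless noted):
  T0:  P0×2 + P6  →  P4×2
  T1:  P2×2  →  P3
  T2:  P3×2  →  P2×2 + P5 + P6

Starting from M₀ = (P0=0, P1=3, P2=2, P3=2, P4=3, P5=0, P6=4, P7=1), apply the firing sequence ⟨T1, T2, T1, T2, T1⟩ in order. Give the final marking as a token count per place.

step 1: fire T1:  (P0=0, P1=3, P2=2, P3=2, P4=3, P5=0, P6=4, P7=1) → (P0=0, P1=3, P2=0, P3=3, P4=3, P5=0, P6=4, P7=1)
step 2: fire T2:  (P0=0, P1=3, P2=0, P3=3, P4=3, P5=0, P6=4, P7=1) → (P0=0, P1=3, P2=2, P3=1, P4=3, P5=1, P6=5, P7=1)
step 3: fire T1:  (P0=0, P1=3, P2=2, P3=1, P4=3, P5=1, P6=5, P7=1) → (P0=0, P1=3, P2=0, P3=2, P4=3, P5=1, P6=5, P7=1)
step 4: fire T2:  (P0=0, P1=3, P2=0, P3=2, P4=3, P5=1, P6=5, P7=1) → (P0=0, P1=3, P2=2, P3=0, P4=3, P5=2, P6=6, P7=1)
step 5: fire T1:  (P0=0, P1=3, P2=2, P3=0, P4=3, P5=2, P6=6, P7=1) → (P0=0, P1=3, P2=0, P3=1, P4=3, P5=2, P6=6, P7=1)

(P0=0, P1=3, P2=0, P3=1, P4=3, P5=2, P6=6, P7=1)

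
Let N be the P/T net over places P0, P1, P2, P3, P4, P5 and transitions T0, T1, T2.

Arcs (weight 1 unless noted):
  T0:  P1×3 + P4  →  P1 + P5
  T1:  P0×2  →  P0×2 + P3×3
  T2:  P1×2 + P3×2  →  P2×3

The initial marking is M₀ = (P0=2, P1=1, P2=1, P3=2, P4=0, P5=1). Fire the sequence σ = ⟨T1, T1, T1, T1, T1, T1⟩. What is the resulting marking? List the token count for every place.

step 1: fire T1:  (P0=2, P1=1, P2=1, P3=2, P4=0, P5=1) → (P0=2, P1=1, P2=1, P3=5, P4=0, P5=1)
step 2: fire T1:  (P0=2, P1=1, P2=1, P3=5, P4=0, P5=1) → (P0=2, P1=1, P2=1, P3=8, P4=0, P5=1)
step 3: fire T1:  (P0=2, P1=1, P2=1, P3=8, P4=0, P5=1) → (P0=2, P1=1, P2=1, P3=11, P4=0, P5=1)
step 4: fire T1:  (P0=2, P1=1, P2=1, P3=11, P4=0, P5=1) → (P0=2, P1=1, P2=1, P3=14, P4=0, P5=1)
step 5: fire T1:  (P0=2, P1=1, P2=1, P3=14, P4=0, P5=1) → (P0=2, P1=1, P2=1, P3=17, P4=0, P5=1)
step 6: fire T1:  (P0=2, P1=1, P2=1, P3=17, P4=0, P5=1) → (P0=2, P1=1, P2=1, P3=20, P4=0, P5=1)

(P0=2, P1=1, P2=1, P3=20, P4=0, P5=1)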